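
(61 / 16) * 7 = 427 / 16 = 26.69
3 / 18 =1 / 6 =0.17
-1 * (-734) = 734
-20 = -20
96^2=9216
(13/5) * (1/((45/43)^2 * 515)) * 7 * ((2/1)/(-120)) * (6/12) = -168259/625725000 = -0.00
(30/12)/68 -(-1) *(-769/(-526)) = 53607/35768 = 1.50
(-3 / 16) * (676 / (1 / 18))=-4563 / 2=-2281.50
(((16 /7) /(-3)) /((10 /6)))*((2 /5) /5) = -32 /875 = -0.04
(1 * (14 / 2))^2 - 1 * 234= -185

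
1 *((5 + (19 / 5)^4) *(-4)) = -533784 / 625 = -854.05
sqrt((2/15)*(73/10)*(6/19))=sqrt(2774)/95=0.55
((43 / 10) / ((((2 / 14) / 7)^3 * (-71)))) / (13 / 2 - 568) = 5058907 / 398665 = 12.69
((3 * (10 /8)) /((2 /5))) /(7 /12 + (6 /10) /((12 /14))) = 1125 /154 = 7.31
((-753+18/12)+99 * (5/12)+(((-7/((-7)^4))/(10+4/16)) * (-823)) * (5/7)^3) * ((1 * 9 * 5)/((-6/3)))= 15978.71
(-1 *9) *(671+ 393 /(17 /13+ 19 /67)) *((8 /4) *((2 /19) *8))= -20356944 /1463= -13914.52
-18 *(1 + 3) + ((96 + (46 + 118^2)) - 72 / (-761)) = 10649506 / 761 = 13994.09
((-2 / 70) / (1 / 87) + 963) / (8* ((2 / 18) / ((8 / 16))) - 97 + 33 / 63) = -151281 / 14915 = -10.14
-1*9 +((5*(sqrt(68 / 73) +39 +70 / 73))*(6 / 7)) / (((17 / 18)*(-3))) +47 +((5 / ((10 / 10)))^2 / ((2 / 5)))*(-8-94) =-55574579 / 8687-360*sqrt(1241) / 8687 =-6398.90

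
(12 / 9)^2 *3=16 / 3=5.33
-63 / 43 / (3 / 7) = -147 / 43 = -3.42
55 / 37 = 1.49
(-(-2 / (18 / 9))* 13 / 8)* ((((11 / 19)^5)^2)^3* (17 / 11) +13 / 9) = 4868607697474397927098481286239666576621 / 2074199561074756935409585674653399640609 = 2.35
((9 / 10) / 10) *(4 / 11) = 9 / 275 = 0.03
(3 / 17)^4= 81 / 83521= 0.00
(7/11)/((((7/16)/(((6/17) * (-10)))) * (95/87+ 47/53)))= -1106640/426547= -2.59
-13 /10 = -1.30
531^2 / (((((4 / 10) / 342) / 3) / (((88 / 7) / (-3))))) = -21214745640 / 7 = -3030677948.57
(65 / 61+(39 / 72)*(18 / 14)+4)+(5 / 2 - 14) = -19601 / 3416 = -5.74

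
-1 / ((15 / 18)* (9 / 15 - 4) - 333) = 6 / 2015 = 0.00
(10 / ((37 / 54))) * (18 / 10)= 972 / 37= 26.27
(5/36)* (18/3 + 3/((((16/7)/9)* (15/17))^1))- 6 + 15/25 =-2599/960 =-2.71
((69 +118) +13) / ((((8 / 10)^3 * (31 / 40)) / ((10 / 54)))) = 78125 / 837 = 93.34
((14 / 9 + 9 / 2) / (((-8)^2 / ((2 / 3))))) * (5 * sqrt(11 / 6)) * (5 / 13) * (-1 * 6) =-2725 * sqrt(66) / 22464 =-0.99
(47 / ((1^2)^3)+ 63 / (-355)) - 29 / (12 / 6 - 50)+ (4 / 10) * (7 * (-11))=283319 / 17040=16.63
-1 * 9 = -9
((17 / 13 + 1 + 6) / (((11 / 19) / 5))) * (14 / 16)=17955 / 286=62.78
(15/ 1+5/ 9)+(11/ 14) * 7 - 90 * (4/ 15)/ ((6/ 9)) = -269/ 18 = -14.94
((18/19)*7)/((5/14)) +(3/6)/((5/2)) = 1783/95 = 18.77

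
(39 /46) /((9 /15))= 65 /46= 1.41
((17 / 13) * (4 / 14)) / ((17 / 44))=88 / 91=0.97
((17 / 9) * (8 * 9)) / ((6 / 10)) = 226.67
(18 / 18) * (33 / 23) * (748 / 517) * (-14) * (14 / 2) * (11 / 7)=-345576 / 1081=-319.68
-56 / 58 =-28 / 29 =-0.97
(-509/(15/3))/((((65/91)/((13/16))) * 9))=-46319/3600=-12.87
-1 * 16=-16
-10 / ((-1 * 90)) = 1 / 9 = 0.11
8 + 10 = 18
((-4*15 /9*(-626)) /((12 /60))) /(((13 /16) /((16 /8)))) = 2003200 /39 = 51364.10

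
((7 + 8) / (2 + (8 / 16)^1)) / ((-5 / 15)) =-18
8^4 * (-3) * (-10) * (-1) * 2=-245760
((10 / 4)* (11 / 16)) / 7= 55 / 224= 0.25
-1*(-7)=7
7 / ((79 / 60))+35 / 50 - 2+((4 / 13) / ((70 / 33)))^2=132066313 / 32709950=4.04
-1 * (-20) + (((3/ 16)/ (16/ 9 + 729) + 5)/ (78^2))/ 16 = 204874602347/ 10243703808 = 20.00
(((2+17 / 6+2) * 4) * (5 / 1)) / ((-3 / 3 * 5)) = -82 / 3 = -27.33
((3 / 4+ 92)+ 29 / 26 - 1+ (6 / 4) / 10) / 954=0.10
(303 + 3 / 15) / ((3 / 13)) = 19708 / 15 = 1313.87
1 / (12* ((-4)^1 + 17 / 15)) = -5 / 172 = -0.03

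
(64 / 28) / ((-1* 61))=-16 / 427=-0.04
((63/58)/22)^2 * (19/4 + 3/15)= 35721/2960320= 0.01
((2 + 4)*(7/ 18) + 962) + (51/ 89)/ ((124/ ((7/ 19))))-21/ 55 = 33350718473/ 34597860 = 963.95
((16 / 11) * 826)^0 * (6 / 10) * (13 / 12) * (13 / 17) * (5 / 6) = 169 / 408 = 0.41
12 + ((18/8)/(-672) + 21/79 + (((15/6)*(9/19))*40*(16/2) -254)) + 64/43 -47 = 5302956195/57830528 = 91.70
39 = 39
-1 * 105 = -105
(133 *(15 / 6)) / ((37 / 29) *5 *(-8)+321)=19285 / 15658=1.23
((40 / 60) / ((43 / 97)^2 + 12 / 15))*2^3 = 752720 / 140643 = 5.35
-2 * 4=-8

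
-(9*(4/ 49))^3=-46656/ 117649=-0.40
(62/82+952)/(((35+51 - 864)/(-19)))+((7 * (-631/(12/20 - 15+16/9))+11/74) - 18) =119109325885/335184184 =355.35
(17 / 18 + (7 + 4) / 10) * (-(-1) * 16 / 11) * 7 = 10304 / 495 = 20.82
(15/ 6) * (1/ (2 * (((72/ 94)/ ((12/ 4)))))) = 235/ 48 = 4.90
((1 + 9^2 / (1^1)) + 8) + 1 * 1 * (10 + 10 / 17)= 1710 / 17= 100.59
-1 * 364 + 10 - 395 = -749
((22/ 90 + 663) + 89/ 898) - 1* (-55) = 29028263/ 40410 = 718.34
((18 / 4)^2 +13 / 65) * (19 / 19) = 409 / 20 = 20.45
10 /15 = 2 /3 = 0.67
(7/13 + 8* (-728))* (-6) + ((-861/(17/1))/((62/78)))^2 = 140810983803/3610477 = 39000.66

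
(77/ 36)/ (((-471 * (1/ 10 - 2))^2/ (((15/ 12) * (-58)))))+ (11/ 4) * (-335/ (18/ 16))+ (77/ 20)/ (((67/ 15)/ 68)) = -73429108850669/ 96582028806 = -760.28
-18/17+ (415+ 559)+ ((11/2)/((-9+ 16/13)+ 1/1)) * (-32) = 16982/17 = 998.94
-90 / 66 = -15 / 11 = -1.36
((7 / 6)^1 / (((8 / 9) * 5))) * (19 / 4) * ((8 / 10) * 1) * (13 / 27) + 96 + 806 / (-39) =75.81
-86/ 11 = -7.82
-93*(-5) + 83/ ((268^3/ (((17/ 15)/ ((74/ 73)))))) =9935284739803/ 21366203520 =465.00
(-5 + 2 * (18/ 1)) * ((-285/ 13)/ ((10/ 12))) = -10602/ 13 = -815.54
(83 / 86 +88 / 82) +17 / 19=196495 / 66994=2.93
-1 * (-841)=841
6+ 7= 13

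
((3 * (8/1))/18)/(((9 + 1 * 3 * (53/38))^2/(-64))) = -369664/753003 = -0.49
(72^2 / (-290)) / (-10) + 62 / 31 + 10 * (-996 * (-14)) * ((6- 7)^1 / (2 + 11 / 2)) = -13476454 / 725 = -18588.21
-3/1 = -3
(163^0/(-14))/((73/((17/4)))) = -17/4088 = -0.00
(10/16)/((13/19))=95/104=0.91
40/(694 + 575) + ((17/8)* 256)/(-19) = -689576/24111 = -28.60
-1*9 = -9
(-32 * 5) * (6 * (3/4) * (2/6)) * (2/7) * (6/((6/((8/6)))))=-640/7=-91.43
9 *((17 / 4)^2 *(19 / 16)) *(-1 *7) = -345933 / 256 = -1351.30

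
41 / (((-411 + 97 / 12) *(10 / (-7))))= 1722 / 24175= 0.07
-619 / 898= -0.69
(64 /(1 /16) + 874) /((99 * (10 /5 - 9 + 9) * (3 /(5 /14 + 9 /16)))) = 97747 /33264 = 2.94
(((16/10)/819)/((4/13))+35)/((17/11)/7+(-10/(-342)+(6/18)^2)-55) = -2304643/3597150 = -0.64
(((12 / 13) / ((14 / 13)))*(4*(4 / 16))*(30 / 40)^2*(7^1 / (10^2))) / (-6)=-9 / 1600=-0.01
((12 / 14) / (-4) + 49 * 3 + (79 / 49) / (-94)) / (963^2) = 338008 / 2135730807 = 0.00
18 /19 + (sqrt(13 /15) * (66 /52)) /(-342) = 18 /19 - 11 * sqrt(195) /44460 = 0.94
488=488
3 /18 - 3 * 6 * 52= -5615 /6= -935.83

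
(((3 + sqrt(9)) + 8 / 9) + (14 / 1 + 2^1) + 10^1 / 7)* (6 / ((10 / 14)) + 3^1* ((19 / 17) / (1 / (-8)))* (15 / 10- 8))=2644232 / 595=4444.09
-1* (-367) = 367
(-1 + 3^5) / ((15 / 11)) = 2662 / 15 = 177.47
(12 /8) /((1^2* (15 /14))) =7 /5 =1.40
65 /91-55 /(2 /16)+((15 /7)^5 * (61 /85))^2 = 49967402439900 /81635346961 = 612.08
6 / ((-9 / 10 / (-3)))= 20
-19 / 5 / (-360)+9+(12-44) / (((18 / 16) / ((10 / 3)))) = -463343 / 5400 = -85.80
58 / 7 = 8.29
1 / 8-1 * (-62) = 497 / 8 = 62.12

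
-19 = -19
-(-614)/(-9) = -614/9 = -68.22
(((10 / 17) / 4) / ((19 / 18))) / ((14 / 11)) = 495 / 4522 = 0.11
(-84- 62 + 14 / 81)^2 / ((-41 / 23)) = -3209036912 / 269001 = -11929.46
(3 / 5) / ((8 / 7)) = 0.52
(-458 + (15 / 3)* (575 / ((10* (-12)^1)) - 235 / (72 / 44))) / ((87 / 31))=-2678431 / 6264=-427.59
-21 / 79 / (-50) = 21 / 3950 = 0.01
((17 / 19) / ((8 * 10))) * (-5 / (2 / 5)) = -85 / 608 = -0.14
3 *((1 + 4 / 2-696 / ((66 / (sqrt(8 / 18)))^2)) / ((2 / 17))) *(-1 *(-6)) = 162673 / 363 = 448.13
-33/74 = -0.45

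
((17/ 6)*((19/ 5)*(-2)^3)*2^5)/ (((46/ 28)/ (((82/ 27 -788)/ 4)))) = 3066856576/ 9315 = 329238.49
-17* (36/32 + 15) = -2193/8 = -274.12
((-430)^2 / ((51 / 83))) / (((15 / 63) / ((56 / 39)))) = 1203181280 / 663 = 1814753.06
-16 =-16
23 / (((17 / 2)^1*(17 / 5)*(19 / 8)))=1840 / 5491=0.34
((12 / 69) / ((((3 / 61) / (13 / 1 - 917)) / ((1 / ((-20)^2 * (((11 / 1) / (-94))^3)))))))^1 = 11450431024 / 2295975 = 4987.18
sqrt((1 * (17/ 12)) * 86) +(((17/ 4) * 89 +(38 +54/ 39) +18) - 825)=-20247/ 52 +sqrt(4386)/ 6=-378.33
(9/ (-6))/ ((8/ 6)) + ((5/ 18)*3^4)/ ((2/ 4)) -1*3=40.88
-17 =-17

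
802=802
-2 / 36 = -1 / 18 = -0.06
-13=-13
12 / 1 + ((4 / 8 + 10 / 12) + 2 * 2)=52 / 3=17.33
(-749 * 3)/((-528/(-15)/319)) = -325815/16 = -20363.44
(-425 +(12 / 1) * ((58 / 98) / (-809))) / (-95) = 16847773 / 3765895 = 4.47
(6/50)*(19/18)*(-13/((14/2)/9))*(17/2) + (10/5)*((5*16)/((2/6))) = 323403/700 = 462.00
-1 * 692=-692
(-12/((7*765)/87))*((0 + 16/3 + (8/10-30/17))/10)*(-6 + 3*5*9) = -2778316/252875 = -10.99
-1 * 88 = -88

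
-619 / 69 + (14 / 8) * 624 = 74729 / 69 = 1083.03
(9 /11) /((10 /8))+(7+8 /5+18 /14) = 4058 /385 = 10.54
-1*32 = -32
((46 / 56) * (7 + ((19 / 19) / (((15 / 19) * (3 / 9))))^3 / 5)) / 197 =129191 / 1723750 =0.07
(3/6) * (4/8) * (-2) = -1/2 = -0.50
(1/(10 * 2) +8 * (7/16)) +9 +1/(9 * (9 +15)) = 13559/1080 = 12.55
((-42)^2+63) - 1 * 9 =1818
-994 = -994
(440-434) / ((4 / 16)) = 24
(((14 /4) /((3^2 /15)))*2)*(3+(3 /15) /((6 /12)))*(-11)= -1309 /3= -436.33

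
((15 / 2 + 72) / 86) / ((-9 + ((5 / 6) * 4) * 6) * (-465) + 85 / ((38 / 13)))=-3021 / 16620790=-0.00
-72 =-72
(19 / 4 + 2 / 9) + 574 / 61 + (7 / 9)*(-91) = -123845 / 2196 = -56.40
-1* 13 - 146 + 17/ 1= -142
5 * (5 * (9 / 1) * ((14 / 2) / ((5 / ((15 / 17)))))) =4725 / 17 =277.94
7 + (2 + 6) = 15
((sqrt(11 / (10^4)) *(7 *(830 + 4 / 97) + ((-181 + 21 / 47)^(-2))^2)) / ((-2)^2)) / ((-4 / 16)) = -116907276806614140073 *sqrt(11) / 2012073472624057408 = -192.71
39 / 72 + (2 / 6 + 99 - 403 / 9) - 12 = 3103 / 72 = 43.10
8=8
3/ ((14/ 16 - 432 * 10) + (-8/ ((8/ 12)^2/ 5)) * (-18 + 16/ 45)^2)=-1080/ 11641861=-0.00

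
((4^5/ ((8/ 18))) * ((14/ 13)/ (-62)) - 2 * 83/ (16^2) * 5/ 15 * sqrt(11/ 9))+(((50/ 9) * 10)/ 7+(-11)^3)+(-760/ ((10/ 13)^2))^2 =1046230087601/ 634725 - 83 * sqrt(11)/ 1152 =1648320.04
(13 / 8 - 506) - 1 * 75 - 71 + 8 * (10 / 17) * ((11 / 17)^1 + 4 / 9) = -13426123 / 20808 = -645.24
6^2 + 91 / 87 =3223 / 87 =37.05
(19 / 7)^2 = 361 / 49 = 7.37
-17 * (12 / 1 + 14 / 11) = -2482 / 11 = -225.64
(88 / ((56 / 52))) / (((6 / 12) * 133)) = 1144 / 931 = 1.23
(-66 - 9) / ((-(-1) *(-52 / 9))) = 12.98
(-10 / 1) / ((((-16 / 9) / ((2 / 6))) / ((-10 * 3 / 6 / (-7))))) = 75 / 56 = 1.34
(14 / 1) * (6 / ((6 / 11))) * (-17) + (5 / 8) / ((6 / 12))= -10467 / 4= -2616.75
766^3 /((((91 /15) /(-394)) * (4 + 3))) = -2656279617360 /637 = -4169983700.72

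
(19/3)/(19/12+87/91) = 6916/2773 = 2.49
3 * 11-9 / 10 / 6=657 / 20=32.85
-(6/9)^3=-8/27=-0.30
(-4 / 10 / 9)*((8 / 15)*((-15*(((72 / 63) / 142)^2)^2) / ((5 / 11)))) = 45056 / 13728025368225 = 0.00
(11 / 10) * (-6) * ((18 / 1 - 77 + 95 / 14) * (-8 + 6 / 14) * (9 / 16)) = -11506671 / 7840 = -1467.69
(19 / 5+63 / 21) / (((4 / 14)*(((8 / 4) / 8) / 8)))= 3808 / 5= 761.60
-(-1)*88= 88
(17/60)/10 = 17/600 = 0.03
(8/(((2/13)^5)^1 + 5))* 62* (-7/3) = -41584816/179661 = -231.46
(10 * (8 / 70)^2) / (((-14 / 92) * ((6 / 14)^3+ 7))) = -368 / 3035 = -0.12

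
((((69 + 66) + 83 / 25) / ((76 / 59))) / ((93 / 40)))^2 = 461218576 / 216225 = 2133.05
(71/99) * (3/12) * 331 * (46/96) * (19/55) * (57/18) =195128803/6272640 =31.11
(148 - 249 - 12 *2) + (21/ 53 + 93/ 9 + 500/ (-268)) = -1237198/ 10653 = -116.14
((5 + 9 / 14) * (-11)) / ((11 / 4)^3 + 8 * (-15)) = 27808 / 44443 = 0.63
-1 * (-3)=3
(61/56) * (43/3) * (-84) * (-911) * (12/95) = 14337318/95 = 150919.14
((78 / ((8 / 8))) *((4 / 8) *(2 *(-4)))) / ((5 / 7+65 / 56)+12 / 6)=-2496 / 31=-80.52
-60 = -60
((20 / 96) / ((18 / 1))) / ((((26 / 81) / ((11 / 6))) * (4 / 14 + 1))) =385 / 7488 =0.05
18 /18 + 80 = 81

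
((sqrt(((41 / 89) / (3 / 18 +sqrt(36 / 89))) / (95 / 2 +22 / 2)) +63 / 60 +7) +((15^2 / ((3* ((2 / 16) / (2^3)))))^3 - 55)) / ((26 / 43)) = 43* sqrt(1599) / (507* sqrt(89 +36* sqrt(89))) +95109119959623 / 520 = 182902153768.67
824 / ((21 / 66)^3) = 8773952 / 343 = 25580.03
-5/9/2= -5/18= -0.28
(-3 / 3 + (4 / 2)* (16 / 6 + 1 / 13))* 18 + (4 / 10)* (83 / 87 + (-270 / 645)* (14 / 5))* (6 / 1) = 32521642 / 405275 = 80.25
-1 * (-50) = 50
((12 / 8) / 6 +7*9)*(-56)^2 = 198352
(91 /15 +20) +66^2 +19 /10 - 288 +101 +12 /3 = 126029 /30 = 4200.97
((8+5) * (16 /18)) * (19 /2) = 988 /9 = 109.78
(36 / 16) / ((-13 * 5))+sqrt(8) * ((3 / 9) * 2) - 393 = -102189 / 260+4 * sqrt(2) / 3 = -391.15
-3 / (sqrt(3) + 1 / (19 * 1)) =-1.68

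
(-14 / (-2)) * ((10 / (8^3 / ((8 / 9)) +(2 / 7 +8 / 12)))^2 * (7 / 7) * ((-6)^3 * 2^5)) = -14.54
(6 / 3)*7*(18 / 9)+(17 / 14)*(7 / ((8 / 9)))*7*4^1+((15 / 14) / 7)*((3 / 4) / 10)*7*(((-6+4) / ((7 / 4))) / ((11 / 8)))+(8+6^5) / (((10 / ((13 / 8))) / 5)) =14273115 / 2156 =6620.18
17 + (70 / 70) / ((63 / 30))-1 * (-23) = 850 / 21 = 40.48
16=16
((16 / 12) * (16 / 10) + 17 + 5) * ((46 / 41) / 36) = 0.75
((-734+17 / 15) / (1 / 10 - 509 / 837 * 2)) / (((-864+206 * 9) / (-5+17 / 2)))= 2385481 / 1027730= 2.32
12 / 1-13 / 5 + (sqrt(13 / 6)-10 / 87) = sqrt(78) / 6 + 4039 / 435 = 10.76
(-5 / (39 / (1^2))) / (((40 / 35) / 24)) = -35 / 13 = -2.69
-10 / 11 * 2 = -20 / 11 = -1.82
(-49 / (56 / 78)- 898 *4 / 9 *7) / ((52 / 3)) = -103033 / 624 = -165.12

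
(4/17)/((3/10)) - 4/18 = 0.56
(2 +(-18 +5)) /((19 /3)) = -33 /19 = -1.74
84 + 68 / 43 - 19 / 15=54383 / 645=84.31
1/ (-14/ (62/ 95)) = -31/ 665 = -0.05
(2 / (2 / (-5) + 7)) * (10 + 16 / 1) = 260 / 33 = 7.88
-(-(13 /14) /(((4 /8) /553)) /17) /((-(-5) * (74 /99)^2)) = 10065627 /465460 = 21.63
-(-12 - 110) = 122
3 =3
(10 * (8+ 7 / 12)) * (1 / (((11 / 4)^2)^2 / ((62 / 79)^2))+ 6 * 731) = 103198135365475 / 274123443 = 376465.92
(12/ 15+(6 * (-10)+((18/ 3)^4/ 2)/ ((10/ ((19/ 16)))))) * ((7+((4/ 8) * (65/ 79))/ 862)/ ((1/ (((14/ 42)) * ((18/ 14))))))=203082081/ 3813488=53.25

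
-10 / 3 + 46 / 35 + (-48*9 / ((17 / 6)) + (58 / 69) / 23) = -48614882 / 314755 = -154.45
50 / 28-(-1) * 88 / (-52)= 17 / 182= 0.09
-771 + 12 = -759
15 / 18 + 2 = 17 / 6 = 2.83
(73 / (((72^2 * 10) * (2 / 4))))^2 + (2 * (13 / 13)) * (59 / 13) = 79277944477 / 8734003200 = 9.08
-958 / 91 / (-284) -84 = -1084969 / 12922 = -83.96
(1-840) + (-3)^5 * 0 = -839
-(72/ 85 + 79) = -6787/ 85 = -79.85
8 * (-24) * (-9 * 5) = 8640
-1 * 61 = -61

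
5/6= 0.83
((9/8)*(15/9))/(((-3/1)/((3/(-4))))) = 15/32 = 0.47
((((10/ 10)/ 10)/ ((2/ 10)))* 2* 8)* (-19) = -152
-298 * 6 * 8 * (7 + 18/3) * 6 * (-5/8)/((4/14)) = 2440620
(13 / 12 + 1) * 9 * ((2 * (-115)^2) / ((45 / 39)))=859625 / 2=429812.50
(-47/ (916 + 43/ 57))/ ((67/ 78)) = -208962/ 3501085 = -0.06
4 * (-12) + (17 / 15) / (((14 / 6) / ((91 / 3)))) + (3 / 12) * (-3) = -2041 / 60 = -34.02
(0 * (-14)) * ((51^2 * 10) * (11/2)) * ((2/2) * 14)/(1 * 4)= 0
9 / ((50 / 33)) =297 / 50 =5.94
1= 1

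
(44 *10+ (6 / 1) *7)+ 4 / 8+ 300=1565 / 2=782.50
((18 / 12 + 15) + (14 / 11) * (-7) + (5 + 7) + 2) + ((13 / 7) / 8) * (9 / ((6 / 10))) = 15445 / 616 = 25.07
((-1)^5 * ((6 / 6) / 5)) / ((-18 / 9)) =1 / 10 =0.10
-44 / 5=-8.80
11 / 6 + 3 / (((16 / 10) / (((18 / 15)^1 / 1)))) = 49 / 12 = 4.08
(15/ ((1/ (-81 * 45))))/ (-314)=54675/ 314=174.12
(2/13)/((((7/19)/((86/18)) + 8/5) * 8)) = 4085/356252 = 0.01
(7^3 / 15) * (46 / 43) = 15778 / 645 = 24.46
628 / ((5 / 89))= 55892 / 5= 11178.40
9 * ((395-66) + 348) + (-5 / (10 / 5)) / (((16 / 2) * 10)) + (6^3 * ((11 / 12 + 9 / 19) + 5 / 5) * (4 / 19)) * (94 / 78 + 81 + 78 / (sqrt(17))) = 3060720 * sqrt(17) / 6137 + 2256921035 / 150176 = 17084.83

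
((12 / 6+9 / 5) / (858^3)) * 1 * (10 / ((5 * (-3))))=-19 / 4737215340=-0.00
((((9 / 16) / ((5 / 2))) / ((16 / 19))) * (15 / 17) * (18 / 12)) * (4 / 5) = 1539 / 5440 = 0.28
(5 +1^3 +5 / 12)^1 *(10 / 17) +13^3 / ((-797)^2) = 3.78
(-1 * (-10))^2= 100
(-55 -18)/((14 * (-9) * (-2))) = -73/252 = -0.29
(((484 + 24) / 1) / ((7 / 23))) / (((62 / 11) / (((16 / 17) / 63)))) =4.42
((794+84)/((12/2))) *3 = 439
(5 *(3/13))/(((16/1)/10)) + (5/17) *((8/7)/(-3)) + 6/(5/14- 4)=-38537/37128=-1.04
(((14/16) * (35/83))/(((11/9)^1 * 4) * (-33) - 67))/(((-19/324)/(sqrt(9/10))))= 35721 * sqrt(10)/4320980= 0.03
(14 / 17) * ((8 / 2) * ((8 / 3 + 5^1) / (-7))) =-184 / 51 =-3.61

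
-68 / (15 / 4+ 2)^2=-1088 / 529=-2.06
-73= -73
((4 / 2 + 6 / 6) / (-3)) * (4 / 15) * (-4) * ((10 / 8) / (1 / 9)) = 12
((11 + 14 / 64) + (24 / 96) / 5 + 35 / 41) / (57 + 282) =79523 / 2223840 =0.04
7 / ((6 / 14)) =49 / 3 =16.33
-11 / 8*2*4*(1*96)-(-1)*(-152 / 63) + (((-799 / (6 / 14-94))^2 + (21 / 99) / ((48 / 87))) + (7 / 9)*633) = -2344176211513 / 4757029200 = -492.78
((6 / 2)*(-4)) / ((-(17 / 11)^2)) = 1452 / 289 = 5.02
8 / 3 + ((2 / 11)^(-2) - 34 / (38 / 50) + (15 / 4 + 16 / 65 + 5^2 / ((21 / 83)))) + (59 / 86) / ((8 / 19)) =1652552927 / 17843280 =92.61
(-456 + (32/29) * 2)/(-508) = 3290/3683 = 0.89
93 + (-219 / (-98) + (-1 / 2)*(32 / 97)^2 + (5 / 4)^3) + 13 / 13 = 2895585421 / 29506624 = 98.13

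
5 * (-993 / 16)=-4965 / 16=-310.31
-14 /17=-0.82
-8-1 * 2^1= -10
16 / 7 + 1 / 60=967 / 420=2.30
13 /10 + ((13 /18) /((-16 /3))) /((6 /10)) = 1.07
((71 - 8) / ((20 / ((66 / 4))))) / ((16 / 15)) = 6237 / 128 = 48.73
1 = 1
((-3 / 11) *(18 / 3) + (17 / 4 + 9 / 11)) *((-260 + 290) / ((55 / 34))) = 7701 / 121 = 63.64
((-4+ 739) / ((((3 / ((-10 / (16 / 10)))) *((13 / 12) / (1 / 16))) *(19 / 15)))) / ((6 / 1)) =-91875 / 7904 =-11.62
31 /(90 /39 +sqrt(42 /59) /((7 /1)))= 832195 /61781 - 5239*sqrt(2478) /370686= 12.77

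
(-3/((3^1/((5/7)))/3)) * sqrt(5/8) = -15 * sqrt(10)/28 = -1.69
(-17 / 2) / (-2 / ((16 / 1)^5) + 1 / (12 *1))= -13369344 / 131069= -102.00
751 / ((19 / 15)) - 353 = 4558 / 19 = 239.89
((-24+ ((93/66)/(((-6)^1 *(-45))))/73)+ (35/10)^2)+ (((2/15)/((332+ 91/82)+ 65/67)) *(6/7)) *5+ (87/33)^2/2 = -50699381856971/6128286200190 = -8.27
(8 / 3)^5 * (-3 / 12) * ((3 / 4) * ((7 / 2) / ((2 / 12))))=-14336 / 27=-530.96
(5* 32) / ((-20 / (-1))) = 8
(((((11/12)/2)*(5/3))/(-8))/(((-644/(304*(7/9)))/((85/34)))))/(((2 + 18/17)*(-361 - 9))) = -17765/229402368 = -0.00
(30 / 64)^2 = 225 / 1024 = 0.22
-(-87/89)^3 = 658503/704969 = 0.93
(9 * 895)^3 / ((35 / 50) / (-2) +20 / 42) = 219505761877500 / 53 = 4141618148632.08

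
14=14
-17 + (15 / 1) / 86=-1447 / 86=-16.83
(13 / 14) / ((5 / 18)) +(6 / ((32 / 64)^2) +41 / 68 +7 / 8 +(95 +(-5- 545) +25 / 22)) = -22255243 / 52360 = -425.04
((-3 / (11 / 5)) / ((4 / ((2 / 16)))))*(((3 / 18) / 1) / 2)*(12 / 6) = -5 / 704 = -0.01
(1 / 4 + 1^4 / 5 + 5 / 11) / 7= 199 / 1540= 0.13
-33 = -33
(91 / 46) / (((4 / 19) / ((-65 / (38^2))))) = -5915 / 13984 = -0.42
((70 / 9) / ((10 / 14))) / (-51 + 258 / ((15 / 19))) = 70 / 1773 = 0.04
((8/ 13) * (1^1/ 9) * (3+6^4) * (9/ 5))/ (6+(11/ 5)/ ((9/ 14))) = 11691/ 689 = 16.97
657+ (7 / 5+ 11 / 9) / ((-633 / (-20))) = 3743401 / 5697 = 657.08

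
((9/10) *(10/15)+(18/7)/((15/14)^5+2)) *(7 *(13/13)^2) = 86939643/9175115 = 9.48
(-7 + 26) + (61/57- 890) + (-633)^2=22789687/57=399819.07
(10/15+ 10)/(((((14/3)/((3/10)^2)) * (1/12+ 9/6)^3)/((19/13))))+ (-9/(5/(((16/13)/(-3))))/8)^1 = 138018/821275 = 0.17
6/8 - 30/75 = 7/20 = 0.35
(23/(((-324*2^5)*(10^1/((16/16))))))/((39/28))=-161/1010880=-0.00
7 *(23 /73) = 2.21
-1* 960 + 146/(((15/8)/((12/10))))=-21664/25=-866.56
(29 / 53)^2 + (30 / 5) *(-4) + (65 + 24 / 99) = 41.54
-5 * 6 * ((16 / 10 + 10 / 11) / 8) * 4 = -414 / 11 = -37.64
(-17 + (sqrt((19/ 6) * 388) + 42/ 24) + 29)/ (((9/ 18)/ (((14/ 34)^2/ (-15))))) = -98 * sqrt(11058)/ 13005-539/ 1734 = -1.10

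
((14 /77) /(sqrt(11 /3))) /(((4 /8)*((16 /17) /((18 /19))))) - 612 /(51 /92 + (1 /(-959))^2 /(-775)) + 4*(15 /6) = -39767328329270 /36350391433 + 153*sqrt(33) /4598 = -1093.81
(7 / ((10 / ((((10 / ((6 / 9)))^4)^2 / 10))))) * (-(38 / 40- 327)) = 935906146875 / 16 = 58494134179.69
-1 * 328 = -328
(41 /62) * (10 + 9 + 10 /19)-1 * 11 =2253 /1178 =1.91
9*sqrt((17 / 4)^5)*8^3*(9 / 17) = 22032*sqrt(17) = 90840.26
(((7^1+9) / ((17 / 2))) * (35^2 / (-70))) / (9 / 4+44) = -448 / 629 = -0.71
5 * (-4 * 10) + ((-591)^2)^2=121997216761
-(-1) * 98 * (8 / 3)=784 / 3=261.33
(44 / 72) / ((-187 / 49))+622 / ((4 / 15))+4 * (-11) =350116 / 153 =2288.34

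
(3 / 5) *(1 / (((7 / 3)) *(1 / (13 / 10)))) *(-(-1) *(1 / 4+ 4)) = 1989 / 1400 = 1.42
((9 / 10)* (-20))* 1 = -18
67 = 67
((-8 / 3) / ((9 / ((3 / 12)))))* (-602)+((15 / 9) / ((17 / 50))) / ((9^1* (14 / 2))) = 47842 / 1071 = 44.67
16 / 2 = 8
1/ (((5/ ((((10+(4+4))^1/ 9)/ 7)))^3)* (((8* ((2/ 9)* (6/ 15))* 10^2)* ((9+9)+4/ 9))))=81/ 569380000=0.00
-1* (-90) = 90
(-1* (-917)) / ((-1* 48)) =-917 / 48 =-19.10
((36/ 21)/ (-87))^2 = 16/ 41209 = 0.00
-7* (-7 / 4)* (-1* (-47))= 2303 / 4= 575.75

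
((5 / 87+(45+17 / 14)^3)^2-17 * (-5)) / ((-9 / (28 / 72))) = -555219484801248438481 / 1318935913344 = -420960168.86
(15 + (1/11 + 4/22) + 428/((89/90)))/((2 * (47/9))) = 1974024/46013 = 42.90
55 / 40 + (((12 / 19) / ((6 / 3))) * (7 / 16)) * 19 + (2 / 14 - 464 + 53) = -2848 / 7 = -406.86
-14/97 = -0.14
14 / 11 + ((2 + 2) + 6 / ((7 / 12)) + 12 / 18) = 16.23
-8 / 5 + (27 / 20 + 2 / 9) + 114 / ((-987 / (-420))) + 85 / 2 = 153943 / 1692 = 90.98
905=905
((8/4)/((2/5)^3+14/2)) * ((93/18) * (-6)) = -7750/883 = -8.78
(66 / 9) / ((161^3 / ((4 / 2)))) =44 / 12519843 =0.00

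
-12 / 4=-3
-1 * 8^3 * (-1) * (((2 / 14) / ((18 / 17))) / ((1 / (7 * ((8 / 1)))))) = 34816 / 9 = 3868.44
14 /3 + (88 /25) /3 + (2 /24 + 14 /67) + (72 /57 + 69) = 29175421 /381900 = 76.40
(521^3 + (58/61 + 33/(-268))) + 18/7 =16183626594777/114436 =141420764.40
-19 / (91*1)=-19 / 91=-0.21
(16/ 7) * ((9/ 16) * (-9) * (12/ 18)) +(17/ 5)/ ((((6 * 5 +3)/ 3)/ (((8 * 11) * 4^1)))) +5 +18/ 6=3818/ 35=109.09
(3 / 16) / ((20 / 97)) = 291 / 320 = 0.91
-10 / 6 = -5 / 3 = -1.67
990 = 990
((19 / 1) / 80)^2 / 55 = 361 / 352000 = 0.00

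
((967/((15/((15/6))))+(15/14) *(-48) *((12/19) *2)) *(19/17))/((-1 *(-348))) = 76771/248472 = 0.31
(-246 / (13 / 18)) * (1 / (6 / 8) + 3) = -1476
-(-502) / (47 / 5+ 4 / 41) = 102910 / 1947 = 52.86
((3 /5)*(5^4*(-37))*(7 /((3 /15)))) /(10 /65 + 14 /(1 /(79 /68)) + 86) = -30663750 /6467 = -4741.57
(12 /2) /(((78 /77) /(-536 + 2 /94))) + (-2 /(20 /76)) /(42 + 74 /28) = -6061909427 /1909375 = -3174.81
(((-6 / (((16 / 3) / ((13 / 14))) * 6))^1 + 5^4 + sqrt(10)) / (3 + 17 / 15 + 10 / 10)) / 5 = 3 * sqrt(10) / 77 + 419883 / 17248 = 24.47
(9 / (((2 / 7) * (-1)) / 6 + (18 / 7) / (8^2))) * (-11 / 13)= 66528 / 65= 1023.51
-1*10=-10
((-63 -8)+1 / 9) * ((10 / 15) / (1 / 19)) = -24244 / 27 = -897.93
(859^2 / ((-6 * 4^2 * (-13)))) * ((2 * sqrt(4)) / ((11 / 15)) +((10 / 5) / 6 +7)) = 155692891 / 20592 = 7560.84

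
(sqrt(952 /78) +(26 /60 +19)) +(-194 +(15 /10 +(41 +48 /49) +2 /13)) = -1251067 /9555 +2 * sqrt(4641) /39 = -127.44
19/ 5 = 3.80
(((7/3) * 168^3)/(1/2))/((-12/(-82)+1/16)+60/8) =14515716096/5057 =2870420.43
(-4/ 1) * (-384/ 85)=1536/ 85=18.07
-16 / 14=-8 / 7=-1.14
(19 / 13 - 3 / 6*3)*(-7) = 7 / 26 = 0.27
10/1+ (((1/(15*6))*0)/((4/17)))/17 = 10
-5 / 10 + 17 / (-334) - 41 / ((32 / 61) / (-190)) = 39676893 / 2672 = 14849.14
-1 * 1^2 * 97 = -97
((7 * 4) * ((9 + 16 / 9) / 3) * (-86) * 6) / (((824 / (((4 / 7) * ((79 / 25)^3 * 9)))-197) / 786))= 181034785773408 / 851626897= 212575.23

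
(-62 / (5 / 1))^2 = 153.76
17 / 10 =1.70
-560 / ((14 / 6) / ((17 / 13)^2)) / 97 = -69360 / 16393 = -4.23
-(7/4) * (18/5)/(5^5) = -63/31250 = -0.00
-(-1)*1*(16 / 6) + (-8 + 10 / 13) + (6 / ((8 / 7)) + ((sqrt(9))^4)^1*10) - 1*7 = 125375 / 156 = 803.69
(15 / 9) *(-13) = -65 / 3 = -21.67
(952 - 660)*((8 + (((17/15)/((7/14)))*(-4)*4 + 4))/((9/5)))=-106288/27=-3936.59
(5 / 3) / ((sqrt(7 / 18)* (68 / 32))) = 1.26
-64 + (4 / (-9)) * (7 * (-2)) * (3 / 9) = -1672 / 27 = -61.93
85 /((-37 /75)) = -6375 /37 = -172.30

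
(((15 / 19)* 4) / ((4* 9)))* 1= 5 / 57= 0.09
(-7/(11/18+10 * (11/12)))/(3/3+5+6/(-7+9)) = -7/88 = -0.08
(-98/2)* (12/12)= -49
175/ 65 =2.69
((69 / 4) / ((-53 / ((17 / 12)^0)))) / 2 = -69 / 424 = -0.16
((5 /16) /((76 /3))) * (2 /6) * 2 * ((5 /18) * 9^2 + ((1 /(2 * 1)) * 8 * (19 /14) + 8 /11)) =22065 /93632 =0.24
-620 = -620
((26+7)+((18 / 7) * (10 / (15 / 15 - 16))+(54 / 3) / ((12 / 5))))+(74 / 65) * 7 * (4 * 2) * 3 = 209343 / 910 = 230.05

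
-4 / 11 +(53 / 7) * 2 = 1138 / 77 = 14.78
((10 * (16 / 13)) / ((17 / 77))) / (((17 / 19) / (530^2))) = 65753072000 / 3757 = 17501483.10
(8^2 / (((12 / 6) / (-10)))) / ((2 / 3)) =-480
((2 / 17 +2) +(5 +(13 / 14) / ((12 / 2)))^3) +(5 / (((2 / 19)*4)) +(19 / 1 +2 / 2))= 1722615353 / 10075968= 170.96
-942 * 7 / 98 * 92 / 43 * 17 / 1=-736644 / 301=-2447.32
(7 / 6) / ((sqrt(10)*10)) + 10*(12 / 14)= 7*sqrt(10) / 600 + 60 / 7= 8.61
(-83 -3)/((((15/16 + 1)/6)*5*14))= -4128/1085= -3.80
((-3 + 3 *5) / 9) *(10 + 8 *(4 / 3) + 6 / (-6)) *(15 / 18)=590 / 27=21.85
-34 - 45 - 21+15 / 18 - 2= -101.17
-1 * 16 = -16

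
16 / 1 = 16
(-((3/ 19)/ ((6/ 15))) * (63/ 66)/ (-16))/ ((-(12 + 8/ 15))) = -4725/ 2514688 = -0.00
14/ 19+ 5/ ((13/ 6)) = 752/ 247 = 3.04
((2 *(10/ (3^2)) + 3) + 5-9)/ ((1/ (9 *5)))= 55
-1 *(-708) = 708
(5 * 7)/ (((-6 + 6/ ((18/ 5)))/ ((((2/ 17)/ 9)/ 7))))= -10/ 663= -0.02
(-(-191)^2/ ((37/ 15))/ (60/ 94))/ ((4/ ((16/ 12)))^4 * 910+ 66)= -1714607/ 5459424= -0.31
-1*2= -2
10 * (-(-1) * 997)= 9970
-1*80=-80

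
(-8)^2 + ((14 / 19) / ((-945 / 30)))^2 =1871440 / 29241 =64.00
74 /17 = 4.35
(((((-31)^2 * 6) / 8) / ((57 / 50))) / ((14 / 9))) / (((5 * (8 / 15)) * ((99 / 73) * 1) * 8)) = 5261475 / 374528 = 14.05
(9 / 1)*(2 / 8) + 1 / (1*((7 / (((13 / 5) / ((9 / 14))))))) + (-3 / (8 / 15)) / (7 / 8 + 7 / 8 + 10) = 19873 / 8460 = 2.35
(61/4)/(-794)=-61/3176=-0.02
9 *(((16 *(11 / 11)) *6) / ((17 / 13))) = 660.71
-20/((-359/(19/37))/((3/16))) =285/53132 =0.01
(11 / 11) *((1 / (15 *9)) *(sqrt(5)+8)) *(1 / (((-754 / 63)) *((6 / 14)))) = -196 / 16965 - 49 *sqrt(5) / 33930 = -0.01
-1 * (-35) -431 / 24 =409 / 24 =17.04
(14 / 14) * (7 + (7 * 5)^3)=42882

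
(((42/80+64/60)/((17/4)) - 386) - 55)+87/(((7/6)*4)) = -753239/1785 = -421.98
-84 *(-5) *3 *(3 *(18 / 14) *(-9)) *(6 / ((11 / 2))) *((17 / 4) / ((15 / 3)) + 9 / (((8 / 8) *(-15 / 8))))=2073276 / 11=188479.64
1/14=0.07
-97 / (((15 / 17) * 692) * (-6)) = 1649 / 62280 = 0.03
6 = 6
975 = 975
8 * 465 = 3720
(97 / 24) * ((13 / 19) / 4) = 1261 / 1824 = 0.69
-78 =-78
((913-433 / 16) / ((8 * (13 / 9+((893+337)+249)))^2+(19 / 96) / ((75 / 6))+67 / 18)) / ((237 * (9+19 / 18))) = 172226250 / 64985264524089187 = 0.00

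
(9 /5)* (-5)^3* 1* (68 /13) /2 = -7650 /13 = -588.46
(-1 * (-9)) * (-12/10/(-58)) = 27/145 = 0.19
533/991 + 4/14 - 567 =-3927566/6937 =-566.18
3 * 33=99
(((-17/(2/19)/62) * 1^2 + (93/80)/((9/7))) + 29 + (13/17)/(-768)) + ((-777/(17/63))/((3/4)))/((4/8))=-5161254117/674560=-7651.29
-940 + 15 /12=-3755 /4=-938.75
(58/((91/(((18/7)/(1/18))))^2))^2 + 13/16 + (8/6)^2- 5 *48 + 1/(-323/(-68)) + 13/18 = -566785873751073/50053138333744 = -11.32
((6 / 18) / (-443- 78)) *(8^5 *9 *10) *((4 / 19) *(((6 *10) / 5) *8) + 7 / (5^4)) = -47212068864 / 1237375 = -38155.02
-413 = -413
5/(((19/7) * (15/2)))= 14/57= 0.25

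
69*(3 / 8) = 207 / 8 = 25.88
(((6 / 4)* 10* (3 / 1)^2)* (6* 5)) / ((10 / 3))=1215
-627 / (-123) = 209 / 41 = 5.10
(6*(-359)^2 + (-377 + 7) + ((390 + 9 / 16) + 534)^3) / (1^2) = 3240360199193 / 4096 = 791103564.26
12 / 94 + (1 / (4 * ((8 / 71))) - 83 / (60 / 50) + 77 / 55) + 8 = -1295401 / 22560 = -57.42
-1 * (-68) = 68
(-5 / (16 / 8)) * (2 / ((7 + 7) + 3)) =-0.29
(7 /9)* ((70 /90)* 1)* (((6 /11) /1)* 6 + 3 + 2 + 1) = 1666 /297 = 5.61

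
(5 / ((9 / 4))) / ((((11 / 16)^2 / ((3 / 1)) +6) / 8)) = 2.89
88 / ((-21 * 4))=-1.05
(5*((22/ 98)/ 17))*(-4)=-220/ 833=-0.26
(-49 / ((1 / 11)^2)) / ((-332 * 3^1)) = 5929 / 996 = 5.95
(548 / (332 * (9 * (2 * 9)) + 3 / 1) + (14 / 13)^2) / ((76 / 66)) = 58491752 / 57570019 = 1.02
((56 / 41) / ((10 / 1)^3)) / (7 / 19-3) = -133 / 256250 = -0.00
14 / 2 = 7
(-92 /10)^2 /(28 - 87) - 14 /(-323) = -662818 /476425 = -1.39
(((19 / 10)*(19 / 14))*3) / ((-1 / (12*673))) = -2186577 / 35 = -62473.63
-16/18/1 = -8/9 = -0.89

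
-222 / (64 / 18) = -999 / 16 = -62.44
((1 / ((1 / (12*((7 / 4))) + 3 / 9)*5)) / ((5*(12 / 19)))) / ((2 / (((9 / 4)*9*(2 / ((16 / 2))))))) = 10773 / 25600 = 0.42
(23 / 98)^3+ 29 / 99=28499101 / 93178008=0.31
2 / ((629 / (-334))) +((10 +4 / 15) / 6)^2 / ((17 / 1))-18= -24060377 / 1273725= -18.89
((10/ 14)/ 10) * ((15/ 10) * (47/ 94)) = 3/ 56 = 0.05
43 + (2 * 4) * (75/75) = 51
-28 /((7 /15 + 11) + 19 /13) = -5460 /2521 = -2.17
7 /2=3.50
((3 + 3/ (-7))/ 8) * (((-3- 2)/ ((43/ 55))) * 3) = -7425/ 1204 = -6.17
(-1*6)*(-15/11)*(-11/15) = -6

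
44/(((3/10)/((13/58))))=2860/87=32.87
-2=-2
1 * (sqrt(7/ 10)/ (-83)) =-0.01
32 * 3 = 96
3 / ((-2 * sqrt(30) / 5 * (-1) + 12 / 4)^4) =25225 / 7203 - 4600 * sqrt(30) / 7203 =0.00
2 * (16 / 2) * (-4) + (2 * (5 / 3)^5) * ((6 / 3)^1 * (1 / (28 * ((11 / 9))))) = -129931 / 2079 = -62.50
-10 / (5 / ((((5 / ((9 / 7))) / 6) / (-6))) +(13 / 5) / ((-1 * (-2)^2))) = 1400 / 6571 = 0.21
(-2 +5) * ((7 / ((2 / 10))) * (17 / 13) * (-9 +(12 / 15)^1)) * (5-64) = 863583 / 13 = 66429.46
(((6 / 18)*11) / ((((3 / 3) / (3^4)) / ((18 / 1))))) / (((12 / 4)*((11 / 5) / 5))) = 4050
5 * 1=5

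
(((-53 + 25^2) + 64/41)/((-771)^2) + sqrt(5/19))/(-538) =-sqrt(95)/10222 - 11758/6556089789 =-0.00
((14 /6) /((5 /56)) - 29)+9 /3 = 2 /15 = 0.13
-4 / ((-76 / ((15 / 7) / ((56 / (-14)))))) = -15 / 532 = -0.03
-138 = -138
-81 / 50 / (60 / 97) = -2619 / 1000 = -2.62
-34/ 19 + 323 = 6103/ 19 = 321.21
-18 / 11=-1.64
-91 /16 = -5.69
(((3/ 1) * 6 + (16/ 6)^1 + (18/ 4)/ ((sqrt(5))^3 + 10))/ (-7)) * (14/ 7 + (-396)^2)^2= -6959503490092/ 105 - 110663483058 * sqrt(5)/ 35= -73351016212.63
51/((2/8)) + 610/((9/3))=1222/3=407.33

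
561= 561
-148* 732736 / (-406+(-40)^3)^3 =13555616 / 33395580429427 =0.00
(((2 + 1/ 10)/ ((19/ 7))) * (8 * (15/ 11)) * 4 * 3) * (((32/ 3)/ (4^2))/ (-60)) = -1176/ 1045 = -1.13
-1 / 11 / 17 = -0.01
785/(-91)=-785/91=-8.63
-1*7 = -7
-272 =-272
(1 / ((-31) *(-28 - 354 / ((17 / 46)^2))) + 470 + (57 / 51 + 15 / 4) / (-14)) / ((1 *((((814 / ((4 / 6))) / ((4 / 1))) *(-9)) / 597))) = -522099852513287 / 5115651448446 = -102.06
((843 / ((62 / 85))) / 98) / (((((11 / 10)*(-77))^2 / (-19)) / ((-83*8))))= 22599987000 / 1089744271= 20.74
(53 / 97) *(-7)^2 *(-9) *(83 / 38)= -1939959 / 3686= -526.30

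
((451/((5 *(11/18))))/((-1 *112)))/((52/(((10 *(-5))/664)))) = 1845/966784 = 0.00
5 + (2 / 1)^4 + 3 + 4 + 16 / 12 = 29.33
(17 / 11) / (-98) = -17 / 1078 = -0.02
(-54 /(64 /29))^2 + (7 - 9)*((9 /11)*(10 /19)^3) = 598.48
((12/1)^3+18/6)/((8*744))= 577/1984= 0.29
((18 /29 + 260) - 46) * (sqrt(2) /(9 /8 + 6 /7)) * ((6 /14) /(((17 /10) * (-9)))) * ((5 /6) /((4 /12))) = -1244800 * sqrt(2) /164169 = -10.72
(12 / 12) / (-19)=-1 / 19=-0.05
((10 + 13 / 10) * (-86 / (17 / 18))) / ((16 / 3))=-192.93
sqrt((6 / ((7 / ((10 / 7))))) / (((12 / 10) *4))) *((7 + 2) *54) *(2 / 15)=32.73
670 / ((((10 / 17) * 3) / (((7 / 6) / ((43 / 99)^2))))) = 8682597 / 3698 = 2347.92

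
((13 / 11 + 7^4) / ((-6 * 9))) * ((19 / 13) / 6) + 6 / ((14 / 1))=-93761 / 9009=-10.41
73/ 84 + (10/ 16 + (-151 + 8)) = -23773/ 168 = -141.51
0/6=0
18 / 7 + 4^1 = 46 / 7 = 6.57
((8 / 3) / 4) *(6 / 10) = 2 / 5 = 0.40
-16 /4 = -4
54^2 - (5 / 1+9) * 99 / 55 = 14454 / 5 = 2890.80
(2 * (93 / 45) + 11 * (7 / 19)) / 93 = 2333 / 26505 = 0.09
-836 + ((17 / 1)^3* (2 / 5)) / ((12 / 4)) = -2714 / 15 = -180.93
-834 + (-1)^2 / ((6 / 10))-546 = -4135 / 3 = -1378.33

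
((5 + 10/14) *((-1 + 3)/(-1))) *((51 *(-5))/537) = 6800/1253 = 5.43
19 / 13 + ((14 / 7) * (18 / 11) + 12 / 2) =1535 / 143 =10.73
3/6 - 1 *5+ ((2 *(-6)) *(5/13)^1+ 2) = -7.12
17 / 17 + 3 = 4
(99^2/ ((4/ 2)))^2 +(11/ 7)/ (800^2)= 107586753120011/ 4480000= 24014900.25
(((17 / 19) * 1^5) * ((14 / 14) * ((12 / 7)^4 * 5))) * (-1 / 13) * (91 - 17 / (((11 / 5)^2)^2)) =-2329586127360 / 8682801127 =-268.30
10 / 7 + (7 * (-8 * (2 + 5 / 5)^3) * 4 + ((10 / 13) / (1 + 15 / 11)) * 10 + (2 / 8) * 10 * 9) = -14245253 / 2366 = -6020.82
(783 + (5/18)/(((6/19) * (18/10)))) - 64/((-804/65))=788.66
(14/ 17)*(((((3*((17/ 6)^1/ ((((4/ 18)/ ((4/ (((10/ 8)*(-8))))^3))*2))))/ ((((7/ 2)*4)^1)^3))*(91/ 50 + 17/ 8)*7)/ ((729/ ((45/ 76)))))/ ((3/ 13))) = -3419/ 95760000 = -0.00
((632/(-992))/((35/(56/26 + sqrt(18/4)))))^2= 0.01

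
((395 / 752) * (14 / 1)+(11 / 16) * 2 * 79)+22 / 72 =196753 / 1692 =116.28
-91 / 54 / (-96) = 91 / 5184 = 0.02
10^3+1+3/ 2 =1002.50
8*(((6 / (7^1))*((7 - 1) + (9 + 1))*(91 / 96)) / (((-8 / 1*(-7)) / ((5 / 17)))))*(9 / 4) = 585 / 476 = 1.23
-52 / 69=-0.75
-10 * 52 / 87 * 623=-323960 / 87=-3723.68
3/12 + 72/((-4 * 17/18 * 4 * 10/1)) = -77/340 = -0.23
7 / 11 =0.64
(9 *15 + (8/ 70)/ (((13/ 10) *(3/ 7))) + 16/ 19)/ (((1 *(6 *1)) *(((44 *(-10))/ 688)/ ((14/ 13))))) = -60688222/ 1589445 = -38.18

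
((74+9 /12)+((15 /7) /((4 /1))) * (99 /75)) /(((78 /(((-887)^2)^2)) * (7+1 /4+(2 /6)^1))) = 3269586836344802 /41405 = 78965990492.57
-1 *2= -2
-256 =-256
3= 3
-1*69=-69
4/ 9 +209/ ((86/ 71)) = 133895/ 774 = 172.99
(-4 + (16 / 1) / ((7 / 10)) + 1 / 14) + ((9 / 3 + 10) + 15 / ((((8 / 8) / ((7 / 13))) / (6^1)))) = 14631 / 182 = 80.39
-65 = -65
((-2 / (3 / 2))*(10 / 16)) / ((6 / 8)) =-10 / 9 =-1.11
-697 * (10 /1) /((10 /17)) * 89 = -1054561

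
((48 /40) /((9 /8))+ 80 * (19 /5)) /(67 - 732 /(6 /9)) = -4576 /15465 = -0.30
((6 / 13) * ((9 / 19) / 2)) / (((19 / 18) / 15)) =7290 / 4693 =1.55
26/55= 0.47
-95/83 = -1.14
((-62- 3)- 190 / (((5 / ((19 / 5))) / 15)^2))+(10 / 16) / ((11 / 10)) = -5446503 / 220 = -24756.83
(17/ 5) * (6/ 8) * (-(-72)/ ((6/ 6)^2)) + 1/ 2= 1841/ 10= 184.10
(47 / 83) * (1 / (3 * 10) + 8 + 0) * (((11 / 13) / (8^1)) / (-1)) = -124597 / 258960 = -0.48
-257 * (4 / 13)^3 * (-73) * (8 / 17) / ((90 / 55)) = 52830976 / 336141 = 157.17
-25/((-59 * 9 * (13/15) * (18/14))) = 875/20709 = 0.04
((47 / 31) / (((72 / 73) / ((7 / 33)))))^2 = 576816289 / 5425206336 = 0.11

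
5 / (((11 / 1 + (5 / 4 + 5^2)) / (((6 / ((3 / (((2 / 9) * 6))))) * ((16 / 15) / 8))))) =64 / 1341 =0.05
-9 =-9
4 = 4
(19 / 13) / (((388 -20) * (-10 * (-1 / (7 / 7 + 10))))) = 209 / 47840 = 0.00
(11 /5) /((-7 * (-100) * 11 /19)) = 19 /3500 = 0.01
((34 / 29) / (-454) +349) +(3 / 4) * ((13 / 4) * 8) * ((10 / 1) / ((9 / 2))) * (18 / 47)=113114890 / 309401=365.59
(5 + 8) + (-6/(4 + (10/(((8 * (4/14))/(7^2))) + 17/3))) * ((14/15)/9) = 1048291/80655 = 13.00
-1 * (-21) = 21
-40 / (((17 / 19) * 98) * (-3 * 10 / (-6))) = -76 / 833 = -0.09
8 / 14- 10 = -66 / 7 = -9.43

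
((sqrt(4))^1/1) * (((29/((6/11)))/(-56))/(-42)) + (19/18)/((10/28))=11763/3920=3.00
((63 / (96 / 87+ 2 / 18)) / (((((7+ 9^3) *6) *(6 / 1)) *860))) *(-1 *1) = -1827 / 802593280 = -0.00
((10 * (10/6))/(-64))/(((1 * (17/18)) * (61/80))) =-375/1037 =-0.36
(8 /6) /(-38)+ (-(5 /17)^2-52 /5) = -866611 /82365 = -10.52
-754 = -754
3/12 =1/4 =0.25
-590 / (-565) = 118 / 113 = 1.04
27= 27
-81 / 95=-0.85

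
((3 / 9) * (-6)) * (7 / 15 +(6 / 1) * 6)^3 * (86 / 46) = -14075389778 / 77625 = -181325.47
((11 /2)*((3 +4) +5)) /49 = 66 /49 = 1.35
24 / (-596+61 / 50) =-400 / 9913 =-0.04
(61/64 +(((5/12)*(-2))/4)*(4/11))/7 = 1853/14784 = 0.13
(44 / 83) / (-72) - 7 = -7.01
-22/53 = -0.42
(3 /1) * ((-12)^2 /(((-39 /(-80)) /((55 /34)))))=316800 /221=1433.48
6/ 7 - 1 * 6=-36/ 7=-5.14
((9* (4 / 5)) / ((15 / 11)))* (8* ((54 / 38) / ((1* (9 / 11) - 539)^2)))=107811 / 520220000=0.00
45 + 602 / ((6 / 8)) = 2543 / 3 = 847.67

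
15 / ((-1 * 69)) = -5 / 23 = -0.22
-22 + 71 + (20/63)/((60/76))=9337/189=49.40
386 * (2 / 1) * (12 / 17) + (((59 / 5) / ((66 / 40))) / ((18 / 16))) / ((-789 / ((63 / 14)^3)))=26764644 / 49181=544.21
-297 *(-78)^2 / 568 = -451737 / 142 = -3181.25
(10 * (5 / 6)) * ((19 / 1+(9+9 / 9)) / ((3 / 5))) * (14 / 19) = 50750 / 171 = 296.78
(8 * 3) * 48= 1152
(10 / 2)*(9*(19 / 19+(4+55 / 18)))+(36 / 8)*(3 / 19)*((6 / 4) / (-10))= 275419 / 760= 362.39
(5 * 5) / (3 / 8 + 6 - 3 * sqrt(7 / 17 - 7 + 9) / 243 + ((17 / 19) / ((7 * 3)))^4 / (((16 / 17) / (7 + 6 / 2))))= 2447671530057996025 * sqrt(697) / 5479088162409150451272 + 21486696578028224719225 / 5479088162409150451272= 3.93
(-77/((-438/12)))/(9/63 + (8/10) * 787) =5390/1608993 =0.00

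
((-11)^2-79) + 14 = 56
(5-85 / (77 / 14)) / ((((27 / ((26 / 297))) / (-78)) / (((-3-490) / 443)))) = -38325820 / 13025529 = -2.94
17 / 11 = 1.55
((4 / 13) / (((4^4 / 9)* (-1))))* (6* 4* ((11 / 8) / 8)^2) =-0.01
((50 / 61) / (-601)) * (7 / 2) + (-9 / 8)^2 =2958341 / 2346304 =1.26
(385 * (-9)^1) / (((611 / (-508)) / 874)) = 1538432280 / 611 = 2517892.44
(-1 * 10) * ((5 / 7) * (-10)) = 500 / 7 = 71.43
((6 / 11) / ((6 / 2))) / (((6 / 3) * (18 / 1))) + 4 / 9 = 89 / 198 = 0.45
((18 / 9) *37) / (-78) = -37 / 39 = -0.95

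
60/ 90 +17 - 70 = -157/ 3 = -52.33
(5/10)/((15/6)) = 1/5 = 0.20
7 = 7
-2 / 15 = -0.13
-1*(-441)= 441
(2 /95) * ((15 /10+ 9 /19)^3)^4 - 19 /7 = 42710527141226370117067 /602871570914917197824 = 70.85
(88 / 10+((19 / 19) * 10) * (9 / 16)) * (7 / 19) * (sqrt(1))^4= 4039 / 760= 5.31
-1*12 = -12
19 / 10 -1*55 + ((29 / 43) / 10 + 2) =-10972 / 215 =-51.03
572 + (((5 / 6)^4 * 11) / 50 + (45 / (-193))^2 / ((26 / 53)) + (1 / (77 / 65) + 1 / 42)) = 55386336876235 / 96645957408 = 573.08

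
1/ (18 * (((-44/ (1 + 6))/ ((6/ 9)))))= -0.01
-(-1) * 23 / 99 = 23 / 99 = 0.23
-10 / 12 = -5 / 6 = -0.83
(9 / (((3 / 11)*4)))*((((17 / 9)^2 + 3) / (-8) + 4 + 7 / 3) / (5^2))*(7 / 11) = 6251 / 5400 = 1.16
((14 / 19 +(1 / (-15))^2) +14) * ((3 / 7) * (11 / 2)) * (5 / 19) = 693209 / 75810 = 9.14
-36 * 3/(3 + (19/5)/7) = -945/31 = -30.48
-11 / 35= -0.31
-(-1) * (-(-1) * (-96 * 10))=-960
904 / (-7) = -904 / 7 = -129.14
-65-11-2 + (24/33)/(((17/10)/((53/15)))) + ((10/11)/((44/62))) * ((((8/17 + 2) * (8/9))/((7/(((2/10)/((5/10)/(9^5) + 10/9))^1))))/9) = -61931115698/809764791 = -76.48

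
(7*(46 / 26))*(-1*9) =-1449 / 13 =-111.46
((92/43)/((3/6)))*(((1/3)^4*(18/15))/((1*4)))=92/5805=0.02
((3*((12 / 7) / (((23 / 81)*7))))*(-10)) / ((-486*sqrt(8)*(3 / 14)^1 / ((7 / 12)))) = 5*sqrt(2) / 138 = 0.05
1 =1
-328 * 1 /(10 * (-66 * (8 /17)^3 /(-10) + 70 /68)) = -1611464 /84367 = -19.10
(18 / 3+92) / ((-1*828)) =-49 / 414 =-0.12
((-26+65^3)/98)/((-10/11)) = -3082.23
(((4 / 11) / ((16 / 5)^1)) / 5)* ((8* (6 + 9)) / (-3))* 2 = -20 / 11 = -1.82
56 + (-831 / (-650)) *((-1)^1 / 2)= 71969 / 1300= 55.36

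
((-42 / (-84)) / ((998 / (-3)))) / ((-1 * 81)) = 1 / 53892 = 0.00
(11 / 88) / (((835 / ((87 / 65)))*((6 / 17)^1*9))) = 493 / 7815600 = 0.00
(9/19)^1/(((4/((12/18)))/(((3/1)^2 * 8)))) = 108/19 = 5.68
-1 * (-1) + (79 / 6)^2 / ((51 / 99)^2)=654.25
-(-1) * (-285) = -285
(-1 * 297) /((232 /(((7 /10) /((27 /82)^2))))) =-129437 /15660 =-8.27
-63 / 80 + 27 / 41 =-423 / 3280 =-0.13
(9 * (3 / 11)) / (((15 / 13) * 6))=39 / 110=0.35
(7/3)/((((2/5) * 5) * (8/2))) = 0.29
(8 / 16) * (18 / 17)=9 / 17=0.53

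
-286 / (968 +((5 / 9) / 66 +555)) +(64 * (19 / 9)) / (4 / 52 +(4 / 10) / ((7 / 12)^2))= 3497640098836 / 32478449967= 107.69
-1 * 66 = -66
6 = 6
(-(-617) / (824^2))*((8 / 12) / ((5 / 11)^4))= 0.01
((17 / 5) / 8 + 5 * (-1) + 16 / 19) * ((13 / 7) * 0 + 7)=-19859 / 760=-26.13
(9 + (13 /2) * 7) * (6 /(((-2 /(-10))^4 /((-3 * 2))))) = -1226250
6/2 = 3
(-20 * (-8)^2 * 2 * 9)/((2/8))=-92160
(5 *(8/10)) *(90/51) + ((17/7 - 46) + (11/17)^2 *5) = -69630/2023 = -34.42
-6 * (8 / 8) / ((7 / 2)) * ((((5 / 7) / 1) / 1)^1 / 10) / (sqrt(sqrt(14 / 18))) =-6 * sqrt(3) * 7^(3 / 4) / 343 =-0.13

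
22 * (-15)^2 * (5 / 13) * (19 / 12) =78375 / 26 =3014.42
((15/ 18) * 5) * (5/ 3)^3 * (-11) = -212.19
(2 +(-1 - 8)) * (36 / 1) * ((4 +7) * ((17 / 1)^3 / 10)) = -6809418 / 5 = -1361883.60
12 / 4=3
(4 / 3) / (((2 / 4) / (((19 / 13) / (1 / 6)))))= 304 / 13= 23.38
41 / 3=13.67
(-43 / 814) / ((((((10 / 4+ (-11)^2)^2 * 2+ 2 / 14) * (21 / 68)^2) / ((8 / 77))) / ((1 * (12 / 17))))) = -374272 / 281059590735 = -0.00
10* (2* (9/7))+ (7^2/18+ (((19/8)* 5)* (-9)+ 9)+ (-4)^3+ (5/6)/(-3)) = -67393/504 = -133.72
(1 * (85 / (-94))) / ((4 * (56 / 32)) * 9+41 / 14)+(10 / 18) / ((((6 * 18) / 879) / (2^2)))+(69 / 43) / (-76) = 207291785551 / 11483297748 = 18.05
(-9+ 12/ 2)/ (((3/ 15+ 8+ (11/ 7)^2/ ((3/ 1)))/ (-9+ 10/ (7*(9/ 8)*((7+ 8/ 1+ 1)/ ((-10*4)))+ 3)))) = 166845/ 6632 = 25.16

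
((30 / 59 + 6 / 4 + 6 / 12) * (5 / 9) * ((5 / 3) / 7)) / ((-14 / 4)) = -7400 / 78057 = -0.09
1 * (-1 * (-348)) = 348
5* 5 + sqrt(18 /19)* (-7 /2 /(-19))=21* sqrt(38) /722 + 25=25.18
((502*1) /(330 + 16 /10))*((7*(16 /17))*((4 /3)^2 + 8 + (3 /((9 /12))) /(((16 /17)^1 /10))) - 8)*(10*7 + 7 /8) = 508704210 /14093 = 36096.23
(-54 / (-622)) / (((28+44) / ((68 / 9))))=17 / 1866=0.01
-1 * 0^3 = 0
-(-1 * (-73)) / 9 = -73 / 9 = -8.11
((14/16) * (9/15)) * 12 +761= 7673/10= 767.30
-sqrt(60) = -2 * sqrt(15) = -7.75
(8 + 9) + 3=20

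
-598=-598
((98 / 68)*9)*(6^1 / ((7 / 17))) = 189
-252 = -252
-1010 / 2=-505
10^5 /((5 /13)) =260000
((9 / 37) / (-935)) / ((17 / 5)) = -9 / 117623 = -0.00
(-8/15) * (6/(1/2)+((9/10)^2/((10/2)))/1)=-4054/625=-6.49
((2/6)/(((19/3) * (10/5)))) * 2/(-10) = -1/190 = -0.01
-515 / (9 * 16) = -515 / 144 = -3.58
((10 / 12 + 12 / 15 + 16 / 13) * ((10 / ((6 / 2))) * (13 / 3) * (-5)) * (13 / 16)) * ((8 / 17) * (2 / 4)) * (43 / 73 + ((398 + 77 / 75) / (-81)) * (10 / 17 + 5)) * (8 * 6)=2359406001056 / 46139139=51136.76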